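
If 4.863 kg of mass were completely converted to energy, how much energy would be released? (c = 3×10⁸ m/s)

Using E = mc²:
c² = (3×10⁸)² = 9×10¹⁶ m²/s²
E = 4.863 × 9×10¹⁶ = 4.377×10¹⁷ J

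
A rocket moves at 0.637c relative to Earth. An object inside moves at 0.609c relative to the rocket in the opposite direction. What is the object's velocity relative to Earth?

Object's velocity in rocket frame is u' = -0.609c
u = (u' + v)/(1 + u'v/c²) = (v - 0.609)/(1 - 0.609·v/c²)
Numerator: 0.637 - 0.609 = 0.028
Denominator: 1 - 0.387933 = 0.612067
u = 0.028/0.612067 = 0.04575c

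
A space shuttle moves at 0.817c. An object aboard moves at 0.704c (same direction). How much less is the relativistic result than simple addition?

Classical: u' + v = 0.704 + 0.817 = 1.521c
Relativistic: u = (0.704 + 0.817)/(1 + 0.575168) = 1.521/1.575168 = 0.9656c
Difference: 1.521 - 0.9656 = 0.5554c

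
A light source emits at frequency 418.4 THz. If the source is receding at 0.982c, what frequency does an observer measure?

β = v/c = 0.982
(1-β)/(1+β) = 0.018/1.982 = 0.009082
Doppler factor = √(0.009082) = 0.09530
f_obs = 418.4 × 0.09530 = 39.87 THz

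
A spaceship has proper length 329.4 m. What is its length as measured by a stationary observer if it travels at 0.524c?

Proper length L₀ = 329.4 m
γ = 1/√(1 - 0.524²) = 1.174
L = L₀/γ = 329.4/1.174 = 280.6 m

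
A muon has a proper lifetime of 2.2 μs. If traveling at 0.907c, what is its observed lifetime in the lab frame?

Proper lifetime τ₀ = 2.2 μs
γ = 1/√(1 - 0.907²) = 2.3746
τ = γτ₀ = 2.3746 × 2.2 μs = 5.224 μs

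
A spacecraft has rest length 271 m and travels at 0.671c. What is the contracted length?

Proper length L₀ = 271 m
γ = 1/√(1 - 0.671²) = 1.349
L = L₀/γ = 271/1.349 = 200.9 m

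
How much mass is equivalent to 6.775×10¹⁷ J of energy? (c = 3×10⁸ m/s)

From E = mc², we get m = E/c²
c² = (3×10⁸)² = 9×10¹⁶ m²/s²
m = 6.775×10¹⁷ / 9×10¹⁶ = 7.528 kg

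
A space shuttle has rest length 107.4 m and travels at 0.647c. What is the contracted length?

Proper length L₀ = 107.4 m
γ = 1/√(1 - 0.647²) = 1.3115
L = L₀/γ = 107.4/1.3115 = 81.89 m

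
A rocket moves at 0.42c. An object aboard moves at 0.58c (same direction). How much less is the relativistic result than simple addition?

Classical: u' + v = 0.58 + 0.42 = 1c
Relativistic: u = (0.58 + 0.42)/(1 + 0.2436) = 1/1.2436 = 0.8041c
Difference: 1 - 0.8041 = 0.1959c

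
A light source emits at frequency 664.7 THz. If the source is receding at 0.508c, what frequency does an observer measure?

β = v/c = 0.508
(1-β)/(1+β) = 0.492/1.508 = 0.3263
Doppler factor = √(0.3263) = 0.5712
f_obs = 664.7 × 0.5712 = 379.7 THz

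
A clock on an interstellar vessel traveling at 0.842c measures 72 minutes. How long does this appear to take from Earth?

Proper time Δt₀ = 72 minutes
γ = 1/√(1 - 0.842²) = 1.854
Δt = γΔt₀ = 1.854 × 72 = 133.5 minutes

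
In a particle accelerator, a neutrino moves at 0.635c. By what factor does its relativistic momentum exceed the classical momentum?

p_rel = γmv, p_class = mv
Ratio = γ = 1/√(1 - 0.635²)
= 1/√(0.596775) = 1.294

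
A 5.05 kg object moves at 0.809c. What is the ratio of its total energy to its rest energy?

E = γmc², E₀ = mc²
E/E₀ = γ = 1/√(1 - 0.809²) = 1.701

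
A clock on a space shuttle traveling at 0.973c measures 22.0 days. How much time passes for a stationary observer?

Proper time Δt₀ = 22.0 days
γ = 1/√(1 - 0.973²) = 4.3327
Δt = γΔt₀ = 4.3327 × 22.0 = 95.32 days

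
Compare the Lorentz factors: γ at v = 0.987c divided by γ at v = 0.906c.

γ₁ = 1/√(1 - 0.987²) = 6.2220
γ₂ = 1/√(1 - 0.906²) = 2.3625
γ₁/γ₂ = 6.2220/2.3625 = 2.634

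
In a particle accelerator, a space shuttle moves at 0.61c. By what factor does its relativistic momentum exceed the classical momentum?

p_rel = γmv, p_class = mv
Ratio = γ = 1/√(1 - 0.61²)
= 1/√(0.6279) = 1.262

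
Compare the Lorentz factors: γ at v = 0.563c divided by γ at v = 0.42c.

γ₁ = 1/√(1 - 0.563²) = 1.210
γ₂ = 1/√(1 - 0.42²) = 1.102
γ₁/γ₂ = 1.210/1.102 = 1.098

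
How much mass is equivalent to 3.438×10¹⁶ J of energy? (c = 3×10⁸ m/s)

From E = mc², we get m = E/c²
c² = (3×10⁸)² = 9×10¹⁶ m²/s²
m = 3.438×10¹⁶ / 9×10¹⁶ = 0.3820 kg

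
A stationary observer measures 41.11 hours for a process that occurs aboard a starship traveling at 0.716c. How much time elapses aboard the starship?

Dilated time Δt = 41.11 hours
γ = 1/√(1 - 0.716²) = 1.4325
Δt₀ = Δt/γ = 41.11/1.4325 = 28.70 hours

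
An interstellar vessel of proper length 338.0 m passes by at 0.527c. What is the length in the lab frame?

Proper length L₀ = 338.0 m
γ = 1/√(1 - 0.527²) = 1.17666
L = L₀/γ = 338.0/1.17666 = 287.3 m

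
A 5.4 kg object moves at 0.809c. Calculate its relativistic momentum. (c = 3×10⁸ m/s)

γ = 1/√(1 - 0.809²) = 1.7012
v = 0.809 × 3×10⁸ = 2.427×10⁸ m/s
p = γmv = 1.7012 × 5.4 × 2.427×10⁸ = 2.230×10⁹ kg·m/s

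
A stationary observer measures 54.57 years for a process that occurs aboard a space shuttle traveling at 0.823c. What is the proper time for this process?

Dilated time Δt = 54.57 years
γ = 1/√(1 - 0.823²) = 1.7604
Δt₀ = Δt/γ = 54.57/1.7604 = 31.00 years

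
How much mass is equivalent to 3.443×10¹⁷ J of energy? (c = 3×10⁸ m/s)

From E = mc², we get m = E/c²
c² = (3×10⁸)² = 9×10¹⁶ m²/s²
m = 3.443×10¹⁷ / 9×10¹⁶ = 3.826 kg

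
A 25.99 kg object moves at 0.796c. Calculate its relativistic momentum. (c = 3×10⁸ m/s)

γ = 1/√(1 - 0.796²) = 1.652
v = 0.796 × 3×10⁸ = 2.388×10⁸ m/s
p = γmv = 1.652 × 25.99 × 2.388×10⁸ = 1.025×10¹⁰ kg·m/s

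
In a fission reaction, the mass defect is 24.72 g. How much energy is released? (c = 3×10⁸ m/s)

Convert mass defect: Δm = 24.72 g = 0.02472 kg
E = Δm·c² = 0.02472 × (3×10⁸)²
= 0.02472 × 9×10¹⁶ = 2.225×10¹⁵ J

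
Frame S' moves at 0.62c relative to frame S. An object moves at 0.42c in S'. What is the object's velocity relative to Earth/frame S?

u = (u' + v)/(1 + u'v/c²)
Numerator: 0.42 + 0.62 = 1.04
Denominator: 1 + 0.2604 = 1.2604
u = 1.04/1.2604 = 0.8251c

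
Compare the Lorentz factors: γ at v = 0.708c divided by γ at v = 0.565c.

γ₁ = 1/√(1 - 0.708²) = 1.416
γ₂ = 1/√(1 - 0.565²) = 1.212
γ₁/γ₂ = 1.416/1.212 = 1.168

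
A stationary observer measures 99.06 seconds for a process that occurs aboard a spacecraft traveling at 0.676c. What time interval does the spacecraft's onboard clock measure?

Dilated time Δt = 99.06 seconds
γ = 1/√(1 - 0.676²) = 1.357
Δt₀ = Δt/γ = 99.06/1.357 = 73.00 seconds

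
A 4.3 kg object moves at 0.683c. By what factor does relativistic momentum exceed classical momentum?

p_rel = γmv, p_class = mv
Ratio = γ = 1/√(1 - 0.683²) = 1.369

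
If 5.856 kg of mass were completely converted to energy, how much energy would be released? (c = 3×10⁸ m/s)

Using E = mc²:
c² = (3×10⁸)² = 9×10¹⁶ m²/s²
E = 5.856 × 9×10¹⁶ = 5.270×10¹⁷ J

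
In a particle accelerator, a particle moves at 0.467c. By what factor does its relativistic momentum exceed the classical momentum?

p_rel = γmv, p_class = mv
Ratio = γ = 1/√(1 - 0.467²)
= 1/√(0.781911) = 1.131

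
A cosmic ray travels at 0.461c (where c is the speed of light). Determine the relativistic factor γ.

v/c = 0.461, so (v/c)² = 0.212521
1 - (v/c)² = 0.787479
γ = 1/√(0.787479) = 1.127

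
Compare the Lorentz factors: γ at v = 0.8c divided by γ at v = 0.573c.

γ₁ = 1/√(1 - 0.8²) = 1.667
γ₂ = 1/√(1 - 0.573²) = 1.220
γ₁/γ₂ = 1.667/1.220 = 1.366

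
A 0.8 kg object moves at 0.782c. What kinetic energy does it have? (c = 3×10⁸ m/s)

γ = 1/√(1 - 0.782²) = 1.6044
γ - 1 = 0.6044
KE = (γ-1)mc² = 0.6044 × 0.8 × (3×10⁸)² = 4.352×10¹⁶ J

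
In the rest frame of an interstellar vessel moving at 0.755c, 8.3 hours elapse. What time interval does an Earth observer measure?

Proper time Δt₀ = 8.3 hours
γ = 1/√(1 - 0.755²) = 1.525
Δt = γΔt₀ = 1.525 × 8.3 = 12.66 hours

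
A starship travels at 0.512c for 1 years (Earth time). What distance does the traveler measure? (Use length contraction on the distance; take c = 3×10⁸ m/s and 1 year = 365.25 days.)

Earth distance: d = v × t = 0.512c × 1 yr = 4.847×10¹⁵ m
γ = 1.164
d' = d/γ = 4.847×10¹⁵/1.164 = 4.164×10¹⁵ m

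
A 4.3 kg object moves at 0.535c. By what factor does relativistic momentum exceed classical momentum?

p_rel = γmv, p_class = mv
Ratio = γ = 1/√(1 - 0.535²) = 1.184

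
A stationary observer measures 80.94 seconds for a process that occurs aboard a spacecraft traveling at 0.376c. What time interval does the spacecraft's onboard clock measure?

Dilated time Δt = 80.94 seconds
γ = 1/√(1 - 0.376²) = 1.0792
Δt₀ = Δt/γ = 80.94/1.0792 = 75.00 seconds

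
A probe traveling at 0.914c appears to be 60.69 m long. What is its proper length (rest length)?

Contracted length L = 60.69 m
γ = 1/√(1 - 0.914²) = 2.465
L₀ = γL = 2.465 × 60.69 = 149.6 m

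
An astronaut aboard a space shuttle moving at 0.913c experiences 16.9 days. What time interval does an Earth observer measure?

Proper time Δt₀ = 16.9 days
γ = 1/√(1 - 0.913²) = 2.4512
Δt = γΔt₀ = 2.4512 × 16.9 = 41.43 days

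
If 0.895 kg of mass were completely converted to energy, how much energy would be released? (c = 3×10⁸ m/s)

Using E = mc²:
c² = (3×10⁸)² = 9×10¹⁶ m²/s²
E = 0.895 × 9×10¹⁶ = 8.055×10¹⁶ J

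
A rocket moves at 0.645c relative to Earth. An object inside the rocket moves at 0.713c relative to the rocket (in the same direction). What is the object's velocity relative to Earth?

u = (u' + v)/(1 + u'v/c²)
Numerator: 0.713 + 0.645 = 1.358
Denominator: 1 + 0.459885 = 1.459885
u = 1.358/1.459885 = 0.9302c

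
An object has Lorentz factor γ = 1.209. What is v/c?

From γ = 1/√(1 - v²/c²):
1/γ² = 1/1.209² = 0.6841
v²/c² = 1 - 0.6841 = 0.3159
v/c = √(0.3159) = 0.5620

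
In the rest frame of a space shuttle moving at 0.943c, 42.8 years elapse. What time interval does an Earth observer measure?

Proper time Δt₀ = 42.8 years
γ = 1/√(1 - 0.943²) = 3.005
Δt = γΔt₀ = 3.005 × 42.8 = 128.6 years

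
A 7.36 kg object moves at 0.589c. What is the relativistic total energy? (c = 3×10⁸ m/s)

γ = 1/√(1 - 0.589²) = 1.2374
mc² = 7.36 × (3×10⁸)² = 6.624×10¹⁷ J
E = γmc² = 1.2374 × 6.624×10¹⁷ = 8.197×10¹⁷ J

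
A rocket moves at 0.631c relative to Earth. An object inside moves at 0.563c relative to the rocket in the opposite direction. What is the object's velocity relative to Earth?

Object's velocity in rocket frame is u' = -0.563c
u = (u' + v)/(1 + u'v/c²) = (v - 0.563)/(1 - 0.563·v/c²)
Numerator: 0.631 - 0.563 = 0.068
Denominator: 1 - 0.355253 = 0.644747
u = 0.068/0.644747 = 0.1055c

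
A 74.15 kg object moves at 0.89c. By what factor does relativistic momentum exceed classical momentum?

p_rel = γmv, p_class = mv
Ratio = γ = 1/√(1 - 0.89²) = 2.193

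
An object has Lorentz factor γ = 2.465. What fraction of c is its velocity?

From γ = 1/√(1 - v²/c²):
1/γ² = 1/2.465² = 0.1646
v²/c² = 1 - 0.1646 = 0.8354
v/c = √(0.8354) = 0.9140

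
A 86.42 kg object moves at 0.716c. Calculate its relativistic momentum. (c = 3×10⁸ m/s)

γ = 1/√(1 - 0.716²) = 1.4325
v = 0.716 × 3×10⁸ = 2.148×10⁸ m/s
p = γmv = 1.4325 × 86.42 × 2.148×10⁸ = 2.659×10¹⁰ kg·m/s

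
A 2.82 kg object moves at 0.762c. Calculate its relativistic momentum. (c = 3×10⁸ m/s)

γ = 1/√(1 - 0.762²) = 1.5442
v = 0.762 × 3×10⁸ = 2.286×10⁸ m/s
p = γmv = 1.5442 × 2.82 × 2.286×10⁸ = 9.955×10⁸ kg·m/s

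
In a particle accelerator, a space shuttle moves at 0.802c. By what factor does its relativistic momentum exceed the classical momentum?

p_rel = γmv, p_class = mv
Ratio = γ = 1/√(1 - 0.802²)
= 1/√(0.356796) = 1.674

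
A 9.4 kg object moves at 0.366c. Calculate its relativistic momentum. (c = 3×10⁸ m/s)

γ = 1/√(1 - 0.366²) = 1.0746
v = 0.366 × 3×10⁸ = 1.098×10⁸ m/s
p = γmv = 1.0746 × 9.4 × 1.098×10⁸ = 1.109×10⁹ kg·m/s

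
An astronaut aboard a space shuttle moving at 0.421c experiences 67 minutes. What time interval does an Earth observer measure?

Proper time Δt₀ = 67 minutes
γ = 1/√(1 - 0.421²) = 1.10246
Δt = γΔt₀ = 1.10246 × 67 = 73.86 minutes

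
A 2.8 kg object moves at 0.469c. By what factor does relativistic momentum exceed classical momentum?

p_rel = γmv, p_class = mv
Ratio = γ = 1/√(1 - 0.469²) = 1.132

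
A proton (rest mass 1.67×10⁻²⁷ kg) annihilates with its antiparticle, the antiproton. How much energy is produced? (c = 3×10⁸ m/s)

Both particles have the same rest mass, so total mass = 2m
E = 2m·c² = 2 × 1.67×10⁻²⁷ × (3×10⁸)²
= 2 × 1.67×10⁻²⁷ × 9×10¹⁶
= 3.006×10⁻¹⁰ J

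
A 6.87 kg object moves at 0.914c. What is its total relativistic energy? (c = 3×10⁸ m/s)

γ = 1/√(1 - 0.914²) = 2.465
mc² = 6.87 × (3×10⁸)² = 6.183×10¹⁷ J
E = γmc² = 2.465 × 6.183×10¹⁷ = 1.524×10¹⁸ J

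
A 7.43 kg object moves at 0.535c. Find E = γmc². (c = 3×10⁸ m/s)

γ = 1/√(1 - 0.535²) = 1.1836
mc² = 7.43 × (3×10⁸)² = 6.687×10¹⁷ J
E = γmc² = 1.1836 × 6.687×10¹⁷ = 7.915×10¹⁷ J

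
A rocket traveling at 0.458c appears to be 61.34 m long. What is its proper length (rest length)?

Contracted length L = 61.34 m
γ = 1/√(1 - 0.458²) = 1.1249
L₀ = γL = 1.1249 × 61.34 = 69.00 m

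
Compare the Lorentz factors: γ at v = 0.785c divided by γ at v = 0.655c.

γ₁ = 1/√(1 - 0.785²) = 1.614
γ₂ = 1/√(1 - 0.655²) = 1.323
γ₁/γ₂ = 1.614/1.323 = 1.220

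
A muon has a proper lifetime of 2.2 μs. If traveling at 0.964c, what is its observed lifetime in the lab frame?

Proper lifetime τ₀ = 2.2 μs
γ = 1/√(1 - 0.964²) = 3.761
τ = γτ₀ = 3.761 × 2.2 μs = 8.274 μs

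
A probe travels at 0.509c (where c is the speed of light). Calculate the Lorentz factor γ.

v/c = 0.509, so (v/c)² = 0.259081
1 - (v/c)² = 0.740919
γ = 1/√(0.740919) = 1.162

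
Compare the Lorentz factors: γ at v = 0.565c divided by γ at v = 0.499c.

γ₁ = 1/√(1 - 0.565²) = 1.212
γ₂ = 1/√(1 - 0.499²) = 1.154
γ₁/γ₂ = 1.212/1.154 = 1.050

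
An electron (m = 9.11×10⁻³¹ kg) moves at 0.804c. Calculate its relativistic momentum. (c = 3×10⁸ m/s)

γ = 1/√(1 - 0.804²) = 1.6817
v = 0.804 × 3×10⁸ = 2.412×10⁸ m/s
p = γmv = 1.6817 × 9.11×10⁻³¹ × 2.412×10⁸ = 3.695×10⁻²² kg·m/s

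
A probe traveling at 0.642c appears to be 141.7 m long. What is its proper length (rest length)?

Contracted length L = 141.7 m
γ = 1/√(1 - 0.642²) = 1.304
L₀ = γL = 1.304 × 141.7 = 184.8 m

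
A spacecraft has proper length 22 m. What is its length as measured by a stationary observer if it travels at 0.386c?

Proper length L₀ = 22 m
γ = 1/√(1 - 0.386²) = 1.084012
L = L₀/γ = 22/1.084012 = 20.29 m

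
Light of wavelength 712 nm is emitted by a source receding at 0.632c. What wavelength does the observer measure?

β = 0.632
Wavelength Doppler factor = √(1.632/0.368) = √(4.435) = 2.106
λ_obs = 712 × 2.106 = 1499 nm (redshift)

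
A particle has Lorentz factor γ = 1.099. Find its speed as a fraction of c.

From γ = 1/√(1 - v²/c²):
1/γ² = 1/1.099² = 0.82795
v²/c² = 1 - 0.82795 = 0.17205
v/c = √(0.17205) = 0.4148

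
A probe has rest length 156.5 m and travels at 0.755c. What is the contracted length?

Proper length L₀ = 156.5 m
γ = 1/√(1 - 0.755²) = 1.525
L = L₀/γ = 156.5/1.525 = 102.6 m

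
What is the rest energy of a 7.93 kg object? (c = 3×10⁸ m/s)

c² = (3×10⁸)² = 9.000×10¹⁶ m²/s²
E₀ = mc² = 7.93 × 9.000×10¹⁶ = 7.137×10¹⁷ J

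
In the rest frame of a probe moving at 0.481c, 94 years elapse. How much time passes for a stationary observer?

Proper time Δt₀ = 94 years
γ = 1/√(1 - 0.481²) = 1.1406
Δt = γΔt₀ = 1.1406 × 94 = 107.2 years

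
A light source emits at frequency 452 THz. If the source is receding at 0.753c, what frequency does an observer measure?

β = v/c = 0.753
(1-β)/(1+β) = 0.247/1.753 = 0.1409
Doppler factor = √(0.1409) = 0.3754
f_obs = 452 × 0.3754 = 169.7 THz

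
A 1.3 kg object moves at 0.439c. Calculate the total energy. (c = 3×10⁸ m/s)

γ = 1/√(1 - 0.439²) = 1.113
mc² = 1.3 × (3×10⁸)² = 1.170×10¹⁷ J
E = γmc² = 1.113 × 1.170×10¹⁷ = 1.302×10¹⁷ J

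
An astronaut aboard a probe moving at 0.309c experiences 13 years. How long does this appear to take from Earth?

Proper time Δt₀ = 13 years
γ = 1/√(1 - 0.309²) = 1.0515
Δt = γΔt₀ = 1.0515 × 13 = 13.67 years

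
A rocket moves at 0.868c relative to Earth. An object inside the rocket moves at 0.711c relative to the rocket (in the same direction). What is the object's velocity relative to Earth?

u = (u' + v)/(1 + u'v/c²)
Numerator: 0.711 + 0.868 = 1.579
Denominator: 1 + 0.617148 = 1.617148
u = 1.579/1.617148 = 0.9764c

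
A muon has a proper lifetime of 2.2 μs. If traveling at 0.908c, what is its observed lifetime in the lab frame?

Proper lifetime τ₀ = 2.2 μs
γ = 1/√(1 - 0.908²) = 2.387
τ = γτ₀ = 2.387 × 2.2 μs = 5.251 μs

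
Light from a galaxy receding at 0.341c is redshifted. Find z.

β = 0.341
(1+β)/(1-β) = 1.341/0.659 = 2.035
√(2.035) = 1.4265
z = 1.4265 - 1 = 0.4265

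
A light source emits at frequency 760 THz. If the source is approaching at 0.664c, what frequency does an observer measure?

β = v/c = 0.664
(1+β)/(1-β) = 1.664/0.336 = 4.952
Doppler factor = √(4.952) = 2.225
f_obs = 760 × 2.225 = 1691 THz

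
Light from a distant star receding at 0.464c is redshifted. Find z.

β = 0.464
(1+β)/(1-β) = 1.464/0.536 = 2.7313
√(2.7313) = 1.6527
z = 1.6527 - 1 = 0.6527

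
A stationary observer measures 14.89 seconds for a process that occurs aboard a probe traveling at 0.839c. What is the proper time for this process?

Dilated time Δt = 14.89 seconds
γ = 1/√(1 - 0.839²) = 1.8378
Δt₀ = Δt/γ = 14.89/1.8378 = 8.102 seconds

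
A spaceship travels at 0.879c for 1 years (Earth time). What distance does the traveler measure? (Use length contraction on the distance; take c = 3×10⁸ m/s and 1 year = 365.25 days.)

Earth distance: d = v × t = 0.879c × 1 yr = 8.3217×10¹⁵ m
γ = 2.0972
d' = d/γ = 8.3217×10¹⁵/2.0972 = 3.968×10¹⁵ m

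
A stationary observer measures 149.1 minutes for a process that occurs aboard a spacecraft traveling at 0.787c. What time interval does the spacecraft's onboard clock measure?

Dilated time Δt = 149.1 minutes
γ = 1/√(1 - 0.787²) = 1.6209
Δt₀ = Δt/γ = 149.1/1.6209 = 91.99 minutes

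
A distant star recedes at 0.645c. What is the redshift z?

β = 0.645
(1+β)/(1-β) = 1.645/0.355 = 4.634
√(4.634) = 2.153
z = 2.153 - 1 = 1.153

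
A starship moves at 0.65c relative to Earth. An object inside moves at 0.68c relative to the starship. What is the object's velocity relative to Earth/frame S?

u = (u' + v)/(1 + u'v/c²)
Numerator: 0.68 + 0.65 = 1.33
Denominator: 1 + 0.442 = 1.442
u = 1.33/1.442 = 0.9223c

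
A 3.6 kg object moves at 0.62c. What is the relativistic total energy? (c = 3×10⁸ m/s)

γ = 1/√(1 - 0.62²) = 1.2745
mc² = 3.6 × (3×10⁸)² = 3.240×10¹⁷ J
E = γmc² = 1.2745 × 3.240×10¹⁷ = 4.129×10¹⁷ J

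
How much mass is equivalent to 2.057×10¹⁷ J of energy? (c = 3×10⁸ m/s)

From E = mc², we get m = E/c²
c² = (3×10⁸)² = 9×10¹⁶ m²/s²
m = 2.057×10¹⁷ / 9×10¹⁶ = 2.286 kg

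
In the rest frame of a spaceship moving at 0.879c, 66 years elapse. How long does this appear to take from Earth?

Proper time Δt₀ = 66 years
γ = 1/√(1 - 0.879²) = 2.097
Δt = γΔt₀ = 2.097 × 66 = 138.4 years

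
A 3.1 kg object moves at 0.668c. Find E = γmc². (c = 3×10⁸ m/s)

γ = 1/√(1 - 0.668²) = 1.3438
mc² = 3.1 × (3×10⁸)² = 2.790×10¹⁷ J
E = γmc² = 1.3438 × 2.790×10¹⁷ = 3.749×10¹⁷ J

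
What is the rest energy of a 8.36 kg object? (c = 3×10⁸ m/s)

c² = (3×10⁸)² = 9.000×10¹⁶ m²/s²
E₀ = mc² = 8.36 × 9.000×10¹⁶ = 7.524×10¹⁷ J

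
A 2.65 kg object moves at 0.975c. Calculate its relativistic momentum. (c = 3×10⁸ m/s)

γ = 1/√(1 - 0.975²) = 4.500
v = 0.975 × 3×10⁸ = 2.925×10⁸ m/s
p = γmv = 4.500 × 2.65 × 2.925×10⁸ = 3.488×10⁹ kg·m/s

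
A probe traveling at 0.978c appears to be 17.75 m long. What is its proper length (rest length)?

Contracted length L = 17.75 m
γ = 1/√(1 - 0.978²) = 4.794
L₀ = γL = 4.794 × 17.75 = 85.09 m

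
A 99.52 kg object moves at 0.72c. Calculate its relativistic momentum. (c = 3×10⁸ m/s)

γ = 1/√(1 - 0.72²) = 1.441
v = 0.72 × 3×10⁸ = 2.160×10⁸ m/s
p = γmv = 1.441 × 99.52 × 2.160×10⁸ = 3.098×10¹⁰ kg·m/s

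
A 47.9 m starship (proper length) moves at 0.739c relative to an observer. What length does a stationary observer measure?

Proper length L₀ = 47.9 m
γ = 1/√(1 - 0.739²) = 1.4843
L = L₀/γ = 47.9/1.4843 = 32.27 m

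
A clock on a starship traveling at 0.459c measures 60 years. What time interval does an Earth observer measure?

Proper time Δt₀ = 60 years
γ = 1/√(1 - 0.459²) = 1.12557
Δt = γΔt₀ = 1.12557 × 60 = 67.53 years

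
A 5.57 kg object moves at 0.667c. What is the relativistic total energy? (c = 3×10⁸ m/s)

γ = 1/√(1 - 0.667²) = 1.3422
mc² = 5.57 × (3×10⁸)² = 5.013×10¹⁷ J
E = γmc² = 1.3422 × 5.013×10¹⁷ = 6.728×10¹⁷ J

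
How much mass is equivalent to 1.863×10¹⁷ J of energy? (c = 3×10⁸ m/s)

From E = mc², we get m = E/c²
c² = (3×10⁸)² = 9×10¹⁶ m²/s²
m = 1.863×10¹⁷ / 9×10¹⁶ = 2.070 kg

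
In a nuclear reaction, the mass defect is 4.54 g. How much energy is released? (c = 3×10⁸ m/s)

Convert mass defect: Δm = 4.54 g = 0.00454 kg
E = Δm·c² = 0.00454 × (3×10⁸)²
= 0.00454 × 9×10¹⁶ = 4.086×10¹⁴ J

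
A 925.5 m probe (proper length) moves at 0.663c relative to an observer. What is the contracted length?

Proper length L₀ = 925.5 m
γ = 1/√(1 - 0.663²) = 1.3358
L = L₀/γ = 925.5/1.3358 = 692.8 m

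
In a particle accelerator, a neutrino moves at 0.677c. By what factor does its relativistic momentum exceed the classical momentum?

p_rel = γmv, p_class = mv
Ratio = γ = 1/√(1 - 0.677²)
= 1/√(0.541671) = 1.359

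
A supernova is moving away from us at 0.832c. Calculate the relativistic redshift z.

β = 0.832
(1+β)/(1-β) = 1.832/0.168 = 10.90
√(10.90) = 3.302
z = 3.302 - 1 = 2.302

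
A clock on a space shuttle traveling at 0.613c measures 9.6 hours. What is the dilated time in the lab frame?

Proper time Δt₀ = 9.6 hours
γ = 1/√(1 - 0.613²) = 1.266
Δt = γΔt₀ = 1.266 × 9.6 = 12.15 hours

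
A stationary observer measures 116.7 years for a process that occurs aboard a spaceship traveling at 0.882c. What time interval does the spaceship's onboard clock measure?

Dilated time Δt = 116.7 years
γ = 1/√(1 - 0.882²) = 2.12202
Δt₀ = Δt/γ = 116.7/2.12202 = 54.99 years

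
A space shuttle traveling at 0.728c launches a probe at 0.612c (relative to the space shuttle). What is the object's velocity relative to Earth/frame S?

u = (u' + v)/(1 + u'v/c²)
Numerator: 0.612 + 0.728 = 1.34
Denominator: 1 + 0.445536 = 1.445536
u = 1.34/1.445536 = 0.9270c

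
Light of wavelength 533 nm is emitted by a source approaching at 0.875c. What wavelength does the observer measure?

β = 0.875
Wavelength Doppler factor = √(0.125/1.875) = √(0.06667) = 0.2582
λ_obs = 533 × 0.2582 = 137.6 nm (blueshift)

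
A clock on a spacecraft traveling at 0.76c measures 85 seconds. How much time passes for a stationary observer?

Proper time Δt₀ = 85 seconds
γ = 1/√(1 - 0.76²) = 1.539
Δt = γΔt₀ = 1.539 × 85 = 130.8 seconds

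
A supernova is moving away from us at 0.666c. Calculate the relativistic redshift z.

β = 0.666
(1+β)/(1-β) = 1.666/0.334 = 4.988
√(4.988) = 2.233
z = 2.233 - 1 = 1.233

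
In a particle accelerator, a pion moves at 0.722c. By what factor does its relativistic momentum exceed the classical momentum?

p_rel = γmv, p_class = mv
Ratio = γ = 1/√(1 - 0.722²)
= 1/√(0.478716) = 1.445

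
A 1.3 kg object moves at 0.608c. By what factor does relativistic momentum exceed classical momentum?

p_rel = γmv, p_class = mv
Ratio = γ = 1/√(1 - 0.608²) = 1.260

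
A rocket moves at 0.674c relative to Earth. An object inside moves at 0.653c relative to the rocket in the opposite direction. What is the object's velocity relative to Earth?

Object's velocity in rocket frame is u' = -0.653c
u = (u' + v)/(1 + u'v/c²) = (v - 0.653)/(1 - 0.653·v/c²)
Numerator: 0.674 - 0.653 = 0.021
Denominator: 1 - 0.440122 = 0.559878
u = 0.021/0.559878 = 0.03751c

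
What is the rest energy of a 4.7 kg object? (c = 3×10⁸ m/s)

c² = (3×10⁸)² = 9.000×10¹⁶ m²/s²
E₀ = mc² = 4.7 × 9.000×10¹⁶ = 4.230×10¹⁷ J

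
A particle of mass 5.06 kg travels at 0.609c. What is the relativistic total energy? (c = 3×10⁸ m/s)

γ = 1/√(1 - 0.609²) = 1.2608
mc² = 5.06 × (3×10⁸)² = 4.554×10¹⁷ J
E = γmc² = 1.2608 × 4.554×10¹⁷ = 5.742×10¹⁷ J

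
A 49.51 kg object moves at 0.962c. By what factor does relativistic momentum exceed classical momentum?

p_rel = γmv, p_class = mv
Ratio = γ = 1/√(1 - 0.962²) = 3.662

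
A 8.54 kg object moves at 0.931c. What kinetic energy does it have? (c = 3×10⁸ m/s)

γ = 1/√(1 - 0.931²) = 2.740
γ - 1 = 1.740
KE = (γ-1)mc² = 1.740 × 8.54 × (3×10⁸)² = 1.337×10¹⁸ J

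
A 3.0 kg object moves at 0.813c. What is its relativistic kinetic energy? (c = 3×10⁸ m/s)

γ = 1/√(1 - 0.813²) = 1.7174
γ - 1 = 0.7174
KE = (γ-1)mc² = 0.7174 × 3.0 × (3×10⁸)² = 1.937×10¹⁷ J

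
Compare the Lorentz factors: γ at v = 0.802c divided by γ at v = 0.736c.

γ₁ = 1/√(1 - 0.802²) = 1.674
γ₂ = 1/√(1 - 0.736²) = 1.477
γ₁/γ₂ = 1.674/1.477 = 1.133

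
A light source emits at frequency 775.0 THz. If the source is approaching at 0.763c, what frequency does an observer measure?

β = v/c = 0.763
(1+β)/(1-β) = 1.763/0.237 = 7.4388
Doppler factor = √(7.4388) = 2.7274
f_obs = 775.0 × 2.7274 = 2114 THz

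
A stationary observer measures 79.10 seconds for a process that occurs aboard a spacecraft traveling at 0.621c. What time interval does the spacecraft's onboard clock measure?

Dilated time Δt = 79.10 seconds
γ = 1/√(1 - 0.621²) = 1.2758
Δt₀ = Δt/γ = 79.10/1.2758 = 62.00 seconds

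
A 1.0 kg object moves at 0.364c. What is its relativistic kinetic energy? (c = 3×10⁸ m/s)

γ = 1/√(1 - 0.364²) = 1.07365
γ - 1 = 0.07365
KE = (γ-1)mc² = 0.07365 × 1.0 × (3×10⁸)² = 6.629×10¹⁵ J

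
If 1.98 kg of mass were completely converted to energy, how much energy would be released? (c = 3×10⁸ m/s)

Using E = mc²:
c² = (3×10⁸)² = 9×10¹⁶ m²/s²
E = 1.98 × 9×10¹⁶ = 1.782×10¹⁷ J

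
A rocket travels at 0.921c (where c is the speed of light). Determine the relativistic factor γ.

v/c = 0.921, so (v/c)² = 0.848241
1 - (v/c)² = 0.151759
γ = 1/√(0.151759) = 2.567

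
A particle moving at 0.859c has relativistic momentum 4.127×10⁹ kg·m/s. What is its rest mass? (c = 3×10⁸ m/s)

γ = 1/√(1 - 0.859²) = 1.9532
v = 0.859 × 3×10⁸ = 2.577×10⁸ m/s
m = p/(γv) = 4.127×10⁹/(1.9532 × 2.577×10⁸) = 8.199 kg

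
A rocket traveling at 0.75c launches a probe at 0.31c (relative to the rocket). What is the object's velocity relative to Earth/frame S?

u = (u' + v)/(1 + u'v/c²)
Numerator: 0.31 + 0.75 = 1.06
Denominator: 1 + 0.2325 = 1.2325
u = 1.06/1.2325 = 0.8600c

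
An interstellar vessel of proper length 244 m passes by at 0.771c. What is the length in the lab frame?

Proper length L₀ = 244 m
γ = 1/√(1 - 0.771²) = 1.570
L = L₀/γ = 244/1.570 = 155.4 m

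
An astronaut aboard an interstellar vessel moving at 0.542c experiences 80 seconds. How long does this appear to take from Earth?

Proper time Δt₀ = 80 seconds
γ = 1/√(1 - 0.542²) = 1.190
Δt = γΔt₀ = 1.190 × 80 = 95.20 seconds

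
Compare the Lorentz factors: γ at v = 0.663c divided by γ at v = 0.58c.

γ₁ = 1/√(1 - 0.663²) = 1.336
γ₂ = 1/√(1 - 0.58²) = 1.228
γ₁/γ₂ = 1.336/1.228 = 1.088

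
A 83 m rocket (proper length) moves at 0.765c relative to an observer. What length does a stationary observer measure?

Proper length L₀ = 83 m
γ = 1/√(1 - 0.765²) = 1.55272
L = L₀/γ = 83/1.55272 = 53.45 m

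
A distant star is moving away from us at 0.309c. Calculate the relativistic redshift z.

β = 0.309
(1+β)/(1-β) = 1.309/0.691 = 1.8944
√(1.8944) = 1.3764
z = 1.3764 - 1 = 0.3764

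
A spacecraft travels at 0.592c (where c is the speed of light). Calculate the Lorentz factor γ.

v/c = 0.592, so (v/c)² = 0.350464
1 - (v/c)² = 0.649536
γ = 1/√(0.649536) = 1.241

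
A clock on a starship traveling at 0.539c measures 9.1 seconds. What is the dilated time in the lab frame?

Proper time Δt₀ = 9.1 seconds
γ = 1/√(1 - 0.539²) = 1.187
Δt = γΔt₀ = 1.187 × 9.1 = 10.80 seconds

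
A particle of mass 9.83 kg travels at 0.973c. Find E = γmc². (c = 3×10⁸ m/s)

γ = 1/√(1 - 0.973²) = 4.333
mc² = 9.83 × (3×10⁸)² = 8.847×10¹⁷ J
E = γmc² = 4.333 × 8.847×10¹⁷ = 3.833×10¹⁸ J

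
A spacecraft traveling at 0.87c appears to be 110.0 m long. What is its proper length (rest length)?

Contracted length L = 110.0 m
γ = 1/√(1 - 0.87²) = 2.028
L₀ = γL = 2.028 × 110.0 = 223.1 m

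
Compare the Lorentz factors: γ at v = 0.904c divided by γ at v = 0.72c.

γ₁ = 1/√(1 - 0.904²) = 2.339
γ₂ = 1/√(1 - 0.72²) = 1.441
γ₁/γ₂ = 2.339/1.441 = 1.623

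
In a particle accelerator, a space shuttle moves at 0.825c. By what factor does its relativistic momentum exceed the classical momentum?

p_rel = γmv, p_class = mv
Ratio = γ = 1/√(1 - 0.825²)
= 1/√(0.319375) = 1.769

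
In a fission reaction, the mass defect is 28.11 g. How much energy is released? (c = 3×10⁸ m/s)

Convert mass defect: Δm = 28.11 g = 0.02811 kg
E = Δm·c² = 0.02811 × (3×10⁸)²
= 0.02811 × 9×10¹⁶ = 2.530×10¹⁵ J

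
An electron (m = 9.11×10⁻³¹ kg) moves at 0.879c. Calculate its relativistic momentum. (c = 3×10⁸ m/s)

γ = 1/√(1 - 0.879²) = 2.097
v = 0.879 × 3×10⁸ = 2.637×10⁸ m/s
p = γmv = 2.097 × 9.11×10⁻³¹ × 2.637×10⁸ = 5.038×10⁻²² kg·m/s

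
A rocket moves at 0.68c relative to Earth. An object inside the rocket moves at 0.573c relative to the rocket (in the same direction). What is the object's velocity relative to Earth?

u = (u' + v)/(1 + u'v/c²)
Numerator: 0.573 + 0.68 = 1.253
Denominator: 1 + 0.38964 = 1.38964
u = 1.253/1.38964 = 0.9017c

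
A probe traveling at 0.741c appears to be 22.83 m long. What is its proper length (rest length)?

Contracted length L = 22.83 m
γ = 1/√(1 - 0.741²) = 1.4892
L₀ = γL = 1.4892 × 22.83 = 34.00 m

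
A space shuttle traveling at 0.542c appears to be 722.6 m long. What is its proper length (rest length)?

Contracted length L = 722.6 m
γ = 1/√(1 - 0.542²) = 1.190
L₀ = γL = 1.190 × 722.6 = 859.9 m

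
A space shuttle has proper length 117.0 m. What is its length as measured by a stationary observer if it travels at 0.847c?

Proper length L₀ = 117.0 m
γ = 1/√(1 - 0.847²) = 1.881
L = L₀/γ = 117.0/1.881 = 62.20 m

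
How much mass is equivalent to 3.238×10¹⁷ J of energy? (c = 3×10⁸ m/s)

From E = mc², we get m = E/c²
c² = (3×10⁸)² = 9×10¹⁶ m²/s²
m = 3.238×10¹⁷ / 9×10¹⁶ = 3.598 kg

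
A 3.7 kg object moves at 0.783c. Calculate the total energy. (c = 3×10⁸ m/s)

γ = 1/√(1 - 0.783²) = 1.6077
mc² = 3.7 × (3×10⁸)² = 3.330×10¹⁷ J
E = γmc² = 1.6077 × 3.330×10¹⁷ = 5.354×10¹⁷ J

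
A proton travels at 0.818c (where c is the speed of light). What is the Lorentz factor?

v/c = 0.818, so (v/c)² = 0.669124
1 - (v/c)² = 0.330876
γ = 1/√(0.330876) = 1.738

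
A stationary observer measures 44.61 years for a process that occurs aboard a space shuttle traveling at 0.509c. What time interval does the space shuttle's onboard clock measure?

Dilated time Δt = 44.61 years
γ = 1/√(1 - 0.509²) = 1.1618
Δt₀ = Δt/γ = 44.61/1.1618 = 38.40 years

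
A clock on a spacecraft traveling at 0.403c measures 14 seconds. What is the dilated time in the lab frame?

Proper time Δt₀ = 14 seconds
γ = 1/√(1 - 0.403²) = 1.093
Δt = γΔt₀ = 1.093 × 14 = 15.30 seconds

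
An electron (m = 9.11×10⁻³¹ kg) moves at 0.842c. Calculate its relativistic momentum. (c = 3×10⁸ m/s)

γ = 1/√(1 - 0.842²) = 1.854
v = 0.842 × 3×10⁸ = 2.526×10⁸ m/s
p = γmv = 1.854 × 9.11×10⁻³¹ × 2.526×10⁸ = 4.266×10⁻²² kg·m/s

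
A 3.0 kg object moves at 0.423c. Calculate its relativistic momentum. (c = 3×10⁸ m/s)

γ = 1/√(1 - 0.423²) = 1.1036
v = 0.423 × 3×10⁸ = 1.269×10⁸ m/s
p = γmv = 1.1036 × 3.0 × 1.269×10⁸ = 4.201×10⁸ kg·m/s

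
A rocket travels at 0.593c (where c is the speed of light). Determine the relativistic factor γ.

v/c = 0.593, so (v/c)² = 0.351649
1 - (v/c)² = 0.648351
γ = 1/√(0.648351) = 1.242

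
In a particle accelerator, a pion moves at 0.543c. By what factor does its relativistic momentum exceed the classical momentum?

p_rel = γmv, p_class = mv
Ratio = γ = 1/√(1 - 0.543²)
= 1/√(0.705151) = 1.191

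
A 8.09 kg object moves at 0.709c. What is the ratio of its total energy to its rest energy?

E = γmc², E₀ = mc²
E/E₀ = γ = 1/√(1 - 0.709²) = 1.418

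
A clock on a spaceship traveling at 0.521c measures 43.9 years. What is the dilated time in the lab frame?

Proper time Δt₀ = 43.9 years
γ = 1/√(1 - 0.521²) = 1.1716
Δt = γΔt₀ = 1.1716 × 43.9 = 51.43 years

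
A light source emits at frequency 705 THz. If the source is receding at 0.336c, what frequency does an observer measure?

β = v/c = 0.336
(1-β)/(1+β) = 0.664/1.336 = 0.4970
Doppler factor = √(0.4970) = 0.7050
f_obs = 705 × 0.7050 = 497.0 THz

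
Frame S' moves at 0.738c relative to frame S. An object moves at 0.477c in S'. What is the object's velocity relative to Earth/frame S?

u = (u' + v)/(1 + u'v/c²)
Numerator: 0.477 + 0.738 = 1.215
Denominator: 1 + 0.352026 = 1.352026
u = 1.215/1.352026 = 0.8987c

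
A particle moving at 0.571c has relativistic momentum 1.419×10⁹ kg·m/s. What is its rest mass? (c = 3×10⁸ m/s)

γ = 1/√(1 - 0.571²) = 1.218
v = 0.571 × 3×10⁸ = 1.713×10⁸ m/s
m = p/(γv) = 1.419×10⁹/(1.218 × 1.713×10⁸) = 6.801 kg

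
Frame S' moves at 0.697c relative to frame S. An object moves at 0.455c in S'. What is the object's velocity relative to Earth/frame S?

u = (u' + v)/(1 + u'v/c²)
Numerator: 0.455 + 0.697 = 1.152
Denominator: 1 + 0.317135 = 1.317135
u = 1.152/1.317135 = 0.8746c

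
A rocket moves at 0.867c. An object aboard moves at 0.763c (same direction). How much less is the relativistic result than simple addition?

Classical: u' + v = 0.763 + 0.867 = 1.63c
Relativistic: u = (0.763 + 0.867)/(1 + 0.661521) = 1.63/1.661521 = 0.9810c
Difference: 1.63 - 0.9810 = 0.6490c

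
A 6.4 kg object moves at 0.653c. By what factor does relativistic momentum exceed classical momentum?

p_rel = γmv, p_class = mv
Ratio = γ = 1/√(1 - 0.653²) = 1.320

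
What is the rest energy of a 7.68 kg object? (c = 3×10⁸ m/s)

c² = (3×10⁸)² = 9.000×10¹⁶ m²/s²
E₀ = mc² = 7.68 × 9.000×10¹⁶ = 6.912×10¹⁷ J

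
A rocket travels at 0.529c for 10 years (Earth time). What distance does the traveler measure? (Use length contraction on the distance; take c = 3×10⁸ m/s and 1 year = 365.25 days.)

Earth distance: d = v × t = 0.529c × 10 yr = 5.0082×10¹⁶ m
γ = 1.1784
d' = d/γ = 5.0082×10¹⁶/1.1784 = 4.250×10¹⁶ m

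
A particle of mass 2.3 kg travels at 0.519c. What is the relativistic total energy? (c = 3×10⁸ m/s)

γ = 1/√(1 - 0.519²) = 1.170
mc² = 2.3 × (3×10⁸)² = 2.070×10¹⁷ J
E = γmc² = 1.170 × 2.070×10¹⁷ = 2.422×10¹⁷ J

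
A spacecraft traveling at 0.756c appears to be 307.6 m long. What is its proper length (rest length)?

Contracted length L = 307.6 m
γ = 1/√(1 - 0.756²) = 1.5277
L₀ = γL = 1.5277 × 307.6 = 469.9 m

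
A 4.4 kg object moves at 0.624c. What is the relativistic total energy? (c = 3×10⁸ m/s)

γ = 1/√(1 - 0.624²) = 1.2797
mc² = 4.4 × (3×10⁸)² = 3.960×10¹⁷ J
E = γmc² = 1.2797 × 3.960×10¹⁷ = 5.068×10¹⁷ J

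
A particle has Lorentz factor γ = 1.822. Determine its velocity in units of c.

From γ = 1/√(1 - v²/c²):
1/γ² = 1/1.822² = 0.3012
v²/c² = 1 - 0.3012 = 0.6988
v/c = √(0.6988) = 0.8359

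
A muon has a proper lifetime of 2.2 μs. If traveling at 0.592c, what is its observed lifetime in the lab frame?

Proper lifetime τ₀ = 2.2 μs
γ = 1/√(1 - 0.592²) = 1.241
τ = γτ₀ = 1.241 × 2.2 μs = 2.730 μs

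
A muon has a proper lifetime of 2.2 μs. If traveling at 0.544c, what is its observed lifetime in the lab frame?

Proper lifetime τ₀ = 2.2 μs
γ = 1/√(1 - 0.544²) = 1.192
τ = γτ₀ = 1.192 × 2.2 μs = 2.622 μs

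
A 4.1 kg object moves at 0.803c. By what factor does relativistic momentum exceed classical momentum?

p_rel = γmv, p_class = mv
Ratio = γ = 1/√(1 - 0.803²) = 1.678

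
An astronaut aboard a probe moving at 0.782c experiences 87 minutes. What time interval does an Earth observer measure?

Proper time Δt₀ = 87 minutes
γ = 1/√(1 - 0.782²) = 1.6044
Δt = γΔt₀ = 1.6044 × 87 = 139.6 minutes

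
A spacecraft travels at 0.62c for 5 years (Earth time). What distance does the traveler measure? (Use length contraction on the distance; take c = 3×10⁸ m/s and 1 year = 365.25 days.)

Earth distance: d = v × t = 0.62c × 5 yr = 2.9349×10¹⁶ m
γ = 1.2745
d' = d/γ = 2.9349×10¹⁶/1.2745 = 2.303×10¹⁶ m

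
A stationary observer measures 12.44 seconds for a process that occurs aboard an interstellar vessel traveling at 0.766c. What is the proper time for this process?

Dilated time Δt = 12.44 seconds
γ = 1/√(1 - 0.766²) = 1.5556
Δt₀ = Δt/γ = 12.44/1.5556 = 7.997 seconds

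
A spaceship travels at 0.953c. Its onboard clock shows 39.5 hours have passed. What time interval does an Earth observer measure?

Proper time Δt₀ = 39.5 hours
γ = 1/√(1 - 0.953²) = 3.301
Δt = γΔt₀ = 3.301 × 39.5 = 130.4 hours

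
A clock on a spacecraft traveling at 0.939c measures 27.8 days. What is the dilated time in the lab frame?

Proper time Δt₀ = 27.8 days
γ = 1/√(1 - 0.939²) = 2.9077
Δt = γΔt₀ = 2.9077 × 27.8 = 80.83 days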